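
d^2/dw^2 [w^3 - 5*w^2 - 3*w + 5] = 6*w - 10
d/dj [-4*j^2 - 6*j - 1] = -8*j - 6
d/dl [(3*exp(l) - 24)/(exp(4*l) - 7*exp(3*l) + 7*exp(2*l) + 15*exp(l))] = 3*(-3*exp(4*l) + 46*exp(3*l) - 175*exp(2*l) + 112*exp(l) + 120)*exp(-l)/(exp(6*l) - 14*exp(5*l) + 63*exp(4*l) - 68*exp(3*l) - 161*exp(2*l) + 210*exp(l) + 225)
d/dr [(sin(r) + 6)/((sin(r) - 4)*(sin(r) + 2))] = (-12*sin(r) + cos(r)^2 + 3)*cos(r)/((sin(r) - 4)^2*(sin(r) + 2)^2)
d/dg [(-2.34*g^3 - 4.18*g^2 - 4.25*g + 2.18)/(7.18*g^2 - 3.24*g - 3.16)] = (-16.8012*g^4 + 15.1632*g^3 + 66.2414*g^2 - 4.8872*g + 20.4932)/(51.5524*g^4 - 46.5264*g^3 - 34.88*g^2 + 20.4768*g + 9.9856)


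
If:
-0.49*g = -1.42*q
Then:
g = 2.89795918367347*q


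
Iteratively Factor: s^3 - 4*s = (s - 2)*(s^2 + 2*s) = s*(s - 2)*(s + 2)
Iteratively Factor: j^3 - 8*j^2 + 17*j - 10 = (j - 5)*(j^2 - 3*j + 2) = (j - 5)*(j - 1)*(j - 2)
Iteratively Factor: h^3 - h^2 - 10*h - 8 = (h + 1)*(h^2 - 2*h - 8) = (h + 1)*(h + 2)*(h - 4)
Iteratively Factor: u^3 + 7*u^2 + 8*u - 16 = (u + 4)*(u^2 + 3*u - 4) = (u + 4)^2*(u - 1)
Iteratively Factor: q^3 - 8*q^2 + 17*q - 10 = (q - 1)*(q^2 - 7*q + 10) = (q - 5)*(q - 1)*(q - 2)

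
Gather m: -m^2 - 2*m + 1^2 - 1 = -m^2 - 2*m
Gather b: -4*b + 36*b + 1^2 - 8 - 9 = 32*b - 16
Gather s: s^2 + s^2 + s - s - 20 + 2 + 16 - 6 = 2*s^2 - 8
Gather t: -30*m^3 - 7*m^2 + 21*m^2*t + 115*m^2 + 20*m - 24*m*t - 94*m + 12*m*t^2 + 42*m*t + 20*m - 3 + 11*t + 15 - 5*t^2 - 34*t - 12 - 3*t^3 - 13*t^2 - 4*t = -30*m^3 + 108*m^2 - 54*m - 3*t^3 + t^2*(12*m - 18) + t*(21*m^2 + 18*m - 27)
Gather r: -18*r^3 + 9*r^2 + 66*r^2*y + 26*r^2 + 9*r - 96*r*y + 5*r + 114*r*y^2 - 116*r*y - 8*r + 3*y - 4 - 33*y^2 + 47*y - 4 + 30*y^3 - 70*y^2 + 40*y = -18*r^3 + r^2*(66*y + 35) + r*(114*y^2 - 212*y + 6) + 30*y^3 - 103*y^2 + 90*y - 8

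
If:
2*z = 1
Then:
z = 1/2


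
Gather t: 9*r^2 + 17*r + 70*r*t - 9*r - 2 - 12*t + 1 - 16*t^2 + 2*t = 9*r^2 + 8*r - 16*t^2 + t*(70*r - 10) - 1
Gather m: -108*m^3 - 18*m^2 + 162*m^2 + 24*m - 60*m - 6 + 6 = -108*m^3 + 144*m^2 - 36*m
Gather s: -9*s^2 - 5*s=-9*s^2 - 5*s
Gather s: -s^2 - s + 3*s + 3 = -s^2 + 2*s + 3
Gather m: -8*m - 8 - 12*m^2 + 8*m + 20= 12 - 12*m^2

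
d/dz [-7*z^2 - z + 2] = -14*z - 1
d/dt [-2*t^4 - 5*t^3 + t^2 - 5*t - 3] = -8*t^3 - 15*t^2 + 2*t - 5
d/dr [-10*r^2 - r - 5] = -20*r - 1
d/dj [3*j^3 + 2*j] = 9*j^2 + 2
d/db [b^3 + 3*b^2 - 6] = 3*b*(b + 2)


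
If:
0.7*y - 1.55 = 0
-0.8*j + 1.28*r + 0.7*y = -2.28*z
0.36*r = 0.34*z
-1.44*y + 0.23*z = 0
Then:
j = 62.40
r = 13.09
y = 2.21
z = 13.86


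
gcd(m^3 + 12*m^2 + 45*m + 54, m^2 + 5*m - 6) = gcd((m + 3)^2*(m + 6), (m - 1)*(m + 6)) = m + 6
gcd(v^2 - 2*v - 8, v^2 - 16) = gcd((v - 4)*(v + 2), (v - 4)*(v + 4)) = v - 4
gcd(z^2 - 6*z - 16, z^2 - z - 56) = z - 8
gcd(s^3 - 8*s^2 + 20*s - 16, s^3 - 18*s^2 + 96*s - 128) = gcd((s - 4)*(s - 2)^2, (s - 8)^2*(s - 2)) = s - 2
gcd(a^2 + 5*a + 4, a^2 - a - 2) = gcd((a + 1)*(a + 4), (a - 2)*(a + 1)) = a + 1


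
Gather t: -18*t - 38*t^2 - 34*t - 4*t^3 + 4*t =-4*t^3 - 38*t^2 - 48*t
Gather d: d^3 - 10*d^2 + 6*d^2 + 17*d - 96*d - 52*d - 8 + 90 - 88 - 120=d^3 - 4*d^2 - 131*d - 126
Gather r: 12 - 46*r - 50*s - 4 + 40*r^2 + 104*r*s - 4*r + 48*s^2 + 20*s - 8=40*r^2 + r*(104*s - 50) + 48*s^2 - 30*s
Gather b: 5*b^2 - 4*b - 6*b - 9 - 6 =5*b^2 - 10*b - 15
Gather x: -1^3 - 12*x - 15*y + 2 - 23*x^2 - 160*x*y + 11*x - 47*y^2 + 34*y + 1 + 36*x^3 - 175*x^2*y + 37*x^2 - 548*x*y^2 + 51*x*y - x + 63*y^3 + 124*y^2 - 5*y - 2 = 36*x^3 + x^2*(14 - 175*y) + x*(-548*y^2 - 109*y - 2) + 63*y^3 + 77*y^2 + 14*y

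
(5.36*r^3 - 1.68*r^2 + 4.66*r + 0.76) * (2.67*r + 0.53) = 14.3112*r^4 - 1.6448*r^3 + 11.5518*r^2 + 4.499*r + 0.4028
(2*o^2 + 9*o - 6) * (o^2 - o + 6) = 2*o^4 + 7*o^3 - 3*o^2 + 60*o - 36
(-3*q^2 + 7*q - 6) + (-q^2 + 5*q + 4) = -4*q^2 + 12*q - 2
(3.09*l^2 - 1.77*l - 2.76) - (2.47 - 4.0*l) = 3.09*l^2 + 2.23*l - 5.23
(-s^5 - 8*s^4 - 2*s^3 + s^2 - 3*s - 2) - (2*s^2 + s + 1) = -s^5 - 8*s^4 - 2*s^3 - s^2 - 4*s - 3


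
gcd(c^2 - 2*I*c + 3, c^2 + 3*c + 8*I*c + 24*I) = 1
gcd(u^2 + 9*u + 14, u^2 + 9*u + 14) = u^2 + 9*u + 14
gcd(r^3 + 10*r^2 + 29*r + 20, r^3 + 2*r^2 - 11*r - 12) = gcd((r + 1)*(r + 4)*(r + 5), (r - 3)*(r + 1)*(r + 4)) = r^2 + 5*r + 4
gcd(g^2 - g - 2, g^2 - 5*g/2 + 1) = g - 2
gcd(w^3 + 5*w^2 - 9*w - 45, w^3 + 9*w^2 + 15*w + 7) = 1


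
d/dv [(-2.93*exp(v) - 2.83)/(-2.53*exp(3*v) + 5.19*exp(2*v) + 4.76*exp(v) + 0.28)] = (-14.8258*exp(3*v) - 6.273*exp(2*v) + 29.3754*exp(v) + 12.6504)*exp(v)/(6.4009*exp(6*v) - 26.2614*exp(5*v) + 2.85050000000001*exp(4*v) + 47.992*exp(3*v) + 25.564*exp(2*v) + 2.6656*exp(v) + 0.0784)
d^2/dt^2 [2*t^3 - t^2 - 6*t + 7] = 12*t - 2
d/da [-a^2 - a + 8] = -2*a - 1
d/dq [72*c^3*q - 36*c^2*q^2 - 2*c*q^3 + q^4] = 72*c^3 - 72*c^2*q - 6*c*q^2 + 4*q^3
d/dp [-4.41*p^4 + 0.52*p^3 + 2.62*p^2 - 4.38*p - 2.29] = -17.64*p^3 + 1.56*p^2 + 5.24*p - 4.38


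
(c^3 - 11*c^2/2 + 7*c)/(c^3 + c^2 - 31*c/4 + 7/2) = 2*c*(2*c - 7)/(4*c^2 + 12*c - 7)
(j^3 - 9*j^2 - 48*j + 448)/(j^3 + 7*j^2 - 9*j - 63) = (j^2 - 16*j + 64)/(j^2 - 9)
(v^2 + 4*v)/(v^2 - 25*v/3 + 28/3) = 3*v*(v + 4)/(3*v^2 - 25*v + 28)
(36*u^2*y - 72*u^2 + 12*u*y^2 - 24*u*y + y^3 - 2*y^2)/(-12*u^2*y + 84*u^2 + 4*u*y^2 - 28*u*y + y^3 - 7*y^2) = (6*u*y - 12*u + y^2 - 2*y)/(-2*u*y + 14*u + y^2 - 7*y)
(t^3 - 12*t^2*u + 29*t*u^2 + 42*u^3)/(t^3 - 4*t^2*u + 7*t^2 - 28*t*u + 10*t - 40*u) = (t^3 - 12*t^2*u + 29*t*u^2 + 42*u^3)/(t^3 - 4*t^2*u + 7*t^2 - 28*t*u + 10*t - 40*u)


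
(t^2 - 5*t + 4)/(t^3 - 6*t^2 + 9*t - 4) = 1/(t - 1)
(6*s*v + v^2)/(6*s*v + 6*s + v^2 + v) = v/(v + 1)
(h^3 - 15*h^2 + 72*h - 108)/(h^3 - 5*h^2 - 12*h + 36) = (h^2 - 9*h + 18)/(h^2 + h - 6)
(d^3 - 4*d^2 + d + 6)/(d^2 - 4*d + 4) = (d^2 - 2*d - 3)/(d - 2)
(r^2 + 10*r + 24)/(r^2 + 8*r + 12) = (r + 4)/(r + 2)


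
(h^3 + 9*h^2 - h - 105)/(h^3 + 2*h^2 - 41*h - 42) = (h^2 + 2*h - 15)/(h^2 - 5*h - 6)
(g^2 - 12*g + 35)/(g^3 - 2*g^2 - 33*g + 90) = (g - 7)/(g^2 + 3*g - 18)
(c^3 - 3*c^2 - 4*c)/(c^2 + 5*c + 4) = c*(c - 4)/(c + 4)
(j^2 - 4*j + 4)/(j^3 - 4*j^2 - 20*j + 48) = (j - 2)/(j^2 - 2*j - 24)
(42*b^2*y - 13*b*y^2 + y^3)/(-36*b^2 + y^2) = y*(-7*b + y)/(6*b + y)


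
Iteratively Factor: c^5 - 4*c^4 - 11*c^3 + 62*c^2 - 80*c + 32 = (c + 4)*(c^4 - 8*c^3 + 21*c^2 - 22*c + 8) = (c - 2)*(c + 4)*(c^3 - 6*c^2 + 9*c - 4) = (c - 4)*(c - 2)*(c + 4)*(c^2 - 2*c + 1) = (c - 4)*(c - 2)*(c - 1)*(c + 4)*(c - 1)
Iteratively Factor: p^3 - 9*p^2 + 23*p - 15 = (p - 1)*(p^2 - 8*p + 15) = (p - 5)*(p - 1)*(p - 3)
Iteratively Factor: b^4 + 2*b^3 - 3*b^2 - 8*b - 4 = (b - 2)*(b^3 + 4*b^2 + 5*b + 2) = (b - 2)*(b + 2)*(b^2 + 2*b + 1) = (b - 2)*(b + 1)*(b + 2)*(b + 1)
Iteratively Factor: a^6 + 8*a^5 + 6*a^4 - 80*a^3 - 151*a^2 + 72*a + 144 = (a + 1)*(a^5 + 7*a^4 - a^3 - 79*a^2 - 72*a + 144) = (a - 1)*(a + 1)*(a^4 + 8*a^3 + 7*a^2 - 72*a - 144) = (a - 1)*(a + 1)*(a + 4)*(a^3 + 4*a^2 - 9*a - 36) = (a - 1)*(a + 1)*(a + 3)*(a + 4)*(a^2 + a - 12) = (a - 1)*(a + 1)*(a + 3)*(a + 4)^2*(a - 3)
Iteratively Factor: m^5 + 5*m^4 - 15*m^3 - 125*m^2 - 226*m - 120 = (m + 3)*(m^4 + 2*m^3 - 21*m^2 - 62*m - 40) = (m + 2)*(m + 3)*(m^3 - 21*m - 20) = (m + 1)*(m + 2)*(m + 3)*(m^2 - m - 20) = (m - 5)*(m + 1)*(m + 2)*(m + 3)*(m + 4)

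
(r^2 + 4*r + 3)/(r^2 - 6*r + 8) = (r^2 + 4*r + 3)/(r^2 - 6*r + 8)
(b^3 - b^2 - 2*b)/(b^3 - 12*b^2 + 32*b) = (b^2 - b - 2)/(b^2 - 12*b + 32)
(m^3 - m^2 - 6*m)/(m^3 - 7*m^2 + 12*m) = (m + 2)/(m - 4)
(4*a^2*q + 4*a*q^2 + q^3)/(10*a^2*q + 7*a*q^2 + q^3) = (2*a + q)/(5*a + q)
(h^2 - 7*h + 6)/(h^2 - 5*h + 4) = (h - 6)/(h - 4)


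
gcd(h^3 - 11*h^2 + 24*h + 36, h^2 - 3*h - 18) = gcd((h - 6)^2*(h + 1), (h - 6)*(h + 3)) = h - 6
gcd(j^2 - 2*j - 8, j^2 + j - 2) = j + 2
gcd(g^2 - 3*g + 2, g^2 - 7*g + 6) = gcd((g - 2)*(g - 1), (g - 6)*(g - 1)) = g - 1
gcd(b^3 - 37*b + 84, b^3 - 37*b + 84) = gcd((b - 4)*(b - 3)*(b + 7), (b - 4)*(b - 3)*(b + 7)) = b^3 - 37*b + 84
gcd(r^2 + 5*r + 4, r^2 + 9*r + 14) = 1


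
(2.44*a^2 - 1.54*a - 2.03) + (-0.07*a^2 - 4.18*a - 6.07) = 2.37*a^2 - 5.72*a - 8.1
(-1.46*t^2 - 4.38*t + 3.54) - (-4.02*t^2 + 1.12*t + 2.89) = 2.56*t^2 - 5.5*t + 0.65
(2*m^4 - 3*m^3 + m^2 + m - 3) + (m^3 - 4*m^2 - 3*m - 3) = 2*m^4 - 2*m^3 - 3*m^2 - 2*m - 6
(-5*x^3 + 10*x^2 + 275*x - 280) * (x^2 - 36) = -5*x^5 + 10*x^4 + 455*x^3 - 640*x^2 - 9900*x + 10080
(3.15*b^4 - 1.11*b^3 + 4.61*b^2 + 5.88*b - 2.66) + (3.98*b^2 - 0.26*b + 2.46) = 3.15*b^4 - 1.11*b^3 + 8.59*b^2 + 5.62*b - 0.2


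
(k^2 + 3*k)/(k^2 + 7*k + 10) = k*(k + 3)/(k^2 + 7*k + 10)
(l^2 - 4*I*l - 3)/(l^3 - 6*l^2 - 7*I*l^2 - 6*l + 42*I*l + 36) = (l - 3*I)/(l^2 - 6*l*(1 + I) + 36*I)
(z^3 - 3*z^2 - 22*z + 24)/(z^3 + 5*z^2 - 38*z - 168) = (z - 1)/(z + 7)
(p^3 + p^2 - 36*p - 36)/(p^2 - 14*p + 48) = (p^2 + 7*p + 6)/(p - 8)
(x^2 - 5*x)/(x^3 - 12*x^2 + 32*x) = (x - 5)/(x^2 - 12*x + 32)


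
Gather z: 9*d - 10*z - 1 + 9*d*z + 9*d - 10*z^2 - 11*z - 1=18*d - 10*z^2 + z*(9*d - 21) - 2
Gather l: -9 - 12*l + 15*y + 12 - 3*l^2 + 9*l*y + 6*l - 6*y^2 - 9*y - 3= -3*l^2 + l*(9*y - 6) - 6*y^2 + 6*y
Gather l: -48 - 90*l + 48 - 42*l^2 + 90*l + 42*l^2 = 0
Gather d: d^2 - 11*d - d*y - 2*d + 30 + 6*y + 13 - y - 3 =d^2 + d*(-y - 13) + 5*y + 40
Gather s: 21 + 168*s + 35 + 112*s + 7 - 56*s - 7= 224*s + 56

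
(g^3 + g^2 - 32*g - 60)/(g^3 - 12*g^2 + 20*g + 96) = (g + 5)/(g - 8)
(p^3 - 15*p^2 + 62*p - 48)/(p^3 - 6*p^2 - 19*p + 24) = (p - 6)/(p + 3)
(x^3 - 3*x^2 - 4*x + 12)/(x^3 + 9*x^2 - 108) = (x^2 - 4)/(x^2 + 12*x + 36)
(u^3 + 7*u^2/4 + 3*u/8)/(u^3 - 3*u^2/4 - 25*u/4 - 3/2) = u*(2*u + 3)/(2*(u^2 - u - 6))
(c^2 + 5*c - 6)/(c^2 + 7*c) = (c^2 + 5*c - 6)/(c*(c + 7))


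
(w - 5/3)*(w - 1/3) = w^2 - 2*w + 5/9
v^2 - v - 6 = (v - 3)*(v + 2)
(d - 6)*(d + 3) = d^2 - 3*d - 18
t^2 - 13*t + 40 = (t - 8)*(t - 5)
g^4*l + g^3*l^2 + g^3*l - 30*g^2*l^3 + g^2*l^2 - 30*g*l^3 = g*(g - 5*l)*(g + 6*l)*(g*l + l)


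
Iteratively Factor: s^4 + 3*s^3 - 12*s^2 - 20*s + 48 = (s + 4)*(s^3 - s^2 - 8*s + 12) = (s + 3)*(s + 4)*(s^2 - 4*s + 4) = (s - 2)*(s + 3)*(s + 4)*(s - 2)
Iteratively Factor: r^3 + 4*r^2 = (r)*(r^2 + 4*r) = r*(r + 4)*(r)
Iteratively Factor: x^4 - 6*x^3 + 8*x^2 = (x - 2)*(x^3 - 4*x^2) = (x - 4)*(x - 2)*(x^2) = x*(x - 4)*(x - 2)*(x)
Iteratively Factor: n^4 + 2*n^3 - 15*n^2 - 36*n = (n + 3)*(n^3 - n^2 - 12*n) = n*(n + 3)*(n^2 - n - 12) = n*(n - 4)*(n + 3)*(n + 3)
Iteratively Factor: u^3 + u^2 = (u + 1)*(u^2) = u*(u + 1)*(u)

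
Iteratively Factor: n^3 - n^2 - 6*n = (n)*(n^2 - n - 6) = n*(n - 3)*(n + 2)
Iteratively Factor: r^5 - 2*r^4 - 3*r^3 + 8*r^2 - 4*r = (r - 2)*(r^4 - 3*r^2 + 2*r) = r*(r - 2)*(r^3 - 3*r + 2) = r*(r - 2)*(r - 1)*(r^2 + r - 2) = r*(r - 2)*(r - 1)*(r + 2)*(r - 1)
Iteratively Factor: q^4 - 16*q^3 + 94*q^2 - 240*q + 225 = (q - 3)*(q^3 - 13*q^2 + 55*q - 75) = (q - 5)*(q - 3)*(q^2 - 8*q + 15) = (q - 5)^2*(q - 3)*(q - 3)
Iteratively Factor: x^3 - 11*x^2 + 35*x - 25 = (x - 5)*(x^2 - 6*x + 5) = (x - 5)*(x - 1)*(x - 5)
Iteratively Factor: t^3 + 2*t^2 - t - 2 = (t + 2)*(t^2 - 1) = (t - 1)*(t + 2)*(t + 1)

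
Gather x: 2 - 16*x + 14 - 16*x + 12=28 - 32*x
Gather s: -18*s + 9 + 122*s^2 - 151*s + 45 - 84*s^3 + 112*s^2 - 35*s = -84*s^3 + 234*s^2 - 204*s + 54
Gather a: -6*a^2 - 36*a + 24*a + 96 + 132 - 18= -6*a^2 - 12*a + 210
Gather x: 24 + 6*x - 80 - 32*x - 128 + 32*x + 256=6*x + 72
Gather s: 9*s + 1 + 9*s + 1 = 18*s + 2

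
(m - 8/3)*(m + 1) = m^2 - 5*m/3 - 8/3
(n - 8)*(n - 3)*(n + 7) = n^3 - 4*n^2 - 53*n + 168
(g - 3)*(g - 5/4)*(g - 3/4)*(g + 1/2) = g^4 - 9*g^3/2 + 71*g^2/16 + 21*g/32 - 45/32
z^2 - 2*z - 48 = (z - 8)*(z + 6)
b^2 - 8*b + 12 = (b - 6)*(b - 2)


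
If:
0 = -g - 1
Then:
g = -1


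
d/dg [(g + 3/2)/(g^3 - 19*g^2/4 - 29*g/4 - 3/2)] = 2*(-16*g^3 + 2*g^2 + 114*g + 75)/(16*g^6 - 152*g^5 + 129*g^4 + 1054*g^3 + 1069*g^2 + 348*g + 36)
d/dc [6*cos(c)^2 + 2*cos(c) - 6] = -2*(6*cos(c) + 1)*sin(c)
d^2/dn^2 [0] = 0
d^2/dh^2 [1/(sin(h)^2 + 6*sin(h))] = 2*(-2*sin(h) - 9 - 15/sin(h) + 18/sin(h)^2 + 36/sin(h)^3)/(sin(h) + 6)^3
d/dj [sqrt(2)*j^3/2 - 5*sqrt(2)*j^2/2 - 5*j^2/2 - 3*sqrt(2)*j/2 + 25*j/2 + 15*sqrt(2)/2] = 3*sqrt(2)*j^2/2 - 5*sqrt(2)*j - 5*j - 3*sqrt(2)/2 + 25/2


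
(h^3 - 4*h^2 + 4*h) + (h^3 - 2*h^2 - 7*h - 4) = 2*h^3 - 6*h^2 - 3*h - 4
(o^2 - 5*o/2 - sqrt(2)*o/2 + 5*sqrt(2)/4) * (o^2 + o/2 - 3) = o^4 - 2*o^3 - sqrt(2)*o^3/2 - 17*o^2/4 + sqrt(2)*o^2 + 17*sqrt(2)*o/8 + 15*o/2 - 15*sqrt(2)/4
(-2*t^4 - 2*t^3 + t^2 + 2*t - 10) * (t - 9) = -2*t^5 + 16*t^4 + 19*t^3 - 7*t^2 - 28*t + 90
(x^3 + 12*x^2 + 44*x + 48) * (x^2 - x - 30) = x^5 + 11*x^4 + 2*x^3 - 356*x^2 - 1368*x - 1440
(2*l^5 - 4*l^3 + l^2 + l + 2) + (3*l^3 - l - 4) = 2*l^5 - l^3 + l^2 - 2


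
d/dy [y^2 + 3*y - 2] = 2*y + 3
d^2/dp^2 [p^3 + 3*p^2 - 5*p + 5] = 6*p + 6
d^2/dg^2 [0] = 0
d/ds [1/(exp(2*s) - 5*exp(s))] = (5 - 2*exp(s))*exp(-s)/(exp(s) - 5)^2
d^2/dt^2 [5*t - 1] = 0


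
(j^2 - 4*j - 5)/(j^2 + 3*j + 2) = (j - 5)/(j + 2)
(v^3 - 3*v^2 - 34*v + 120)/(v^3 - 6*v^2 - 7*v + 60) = (v + 6)/(v + 3)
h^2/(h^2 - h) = h/(h - 1)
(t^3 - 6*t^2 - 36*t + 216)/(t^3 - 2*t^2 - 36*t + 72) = (t - 6)/(t - 2)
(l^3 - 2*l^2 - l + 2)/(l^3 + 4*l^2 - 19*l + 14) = (l + 1)/(l + 7)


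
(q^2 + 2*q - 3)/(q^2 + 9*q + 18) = (q - 1)/(q + 6)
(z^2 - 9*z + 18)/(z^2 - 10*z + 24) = (z - 3)/(z - 4)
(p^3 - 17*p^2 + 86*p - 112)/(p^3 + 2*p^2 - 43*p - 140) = (p^2 - 10*p + 16)/(p^2 + 9*p + 20)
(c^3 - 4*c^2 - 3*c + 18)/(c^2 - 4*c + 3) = (c^2 - c - 6)/(c - 1)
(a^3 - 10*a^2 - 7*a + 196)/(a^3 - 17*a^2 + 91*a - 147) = (a + 4)/(a - 3)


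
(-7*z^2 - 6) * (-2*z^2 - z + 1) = 14*z^4 + 7*z^3 + 5*z^2 + 6*z - 6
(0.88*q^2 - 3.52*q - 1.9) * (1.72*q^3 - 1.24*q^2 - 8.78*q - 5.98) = 1.5136*q^5 - 7.1456*q^4 - 6.6296*q^3 + 27.9992*q^2 + 37.7316*q + 11.362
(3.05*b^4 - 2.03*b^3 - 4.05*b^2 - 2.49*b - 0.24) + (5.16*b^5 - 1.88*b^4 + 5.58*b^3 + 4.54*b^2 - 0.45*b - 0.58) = 5.16*b^5 + 1.17*b^4 + 3.55*b^3 + 0.49*b^2 - 2.94*b - 0.82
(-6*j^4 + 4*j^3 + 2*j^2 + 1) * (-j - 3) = 6*j^5 + 14*j^4 - 14*j^3 - 6*j^2 - j - 3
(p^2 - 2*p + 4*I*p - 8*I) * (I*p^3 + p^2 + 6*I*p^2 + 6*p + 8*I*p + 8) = I*p^5 - 3*p^4 + 4*I*p^4 - 12*p^3 + 12*p^2 + 48*p - 16*I*p - 64*I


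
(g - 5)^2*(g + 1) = g^3 - 9*g^2 + 15*g + 25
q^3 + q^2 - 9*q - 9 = (q - 3)*(q + 1)*(q + 3)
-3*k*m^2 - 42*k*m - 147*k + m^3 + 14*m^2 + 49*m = (-3*k + m)*(m + 7)^2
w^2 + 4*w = w*(w + 4)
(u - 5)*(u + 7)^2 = u^3 + 9*u^2 - 21*u - 245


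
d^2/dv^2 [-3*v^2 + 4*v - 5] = -6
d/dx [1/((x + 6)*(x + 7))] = (-2*x - 13)/(x^4 + 26*x^3 + 253*x^2 + 1092*x + 1764)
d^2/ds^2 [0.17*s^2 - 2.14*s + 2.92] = 0.340000000000000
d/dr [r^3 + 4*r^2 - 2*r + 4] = 3*r^2 + 8*r - 2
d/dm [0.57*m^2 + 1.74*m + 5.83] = 1.14*m + 1.74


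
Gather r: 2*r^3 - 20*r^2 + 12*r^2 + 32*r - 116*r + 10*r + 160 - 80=2*r^3 - 8*r^2 - 74*r + 80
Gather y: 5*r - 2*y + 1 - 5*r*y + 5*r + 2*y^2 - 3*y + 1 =10*r + 2*y^2 + y*(-5*r - 5) + 2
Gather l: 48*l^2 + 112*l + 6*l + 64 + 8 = 48*l^2 + 118*l + 72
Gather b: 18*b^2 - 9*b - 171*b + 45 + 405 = 18*b^2 - 180*b + 450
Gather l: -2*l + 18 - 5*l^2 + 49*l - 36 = -5*l^2 + 47*l - 18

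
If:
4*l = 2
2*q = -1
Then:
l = 1/2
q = -1/2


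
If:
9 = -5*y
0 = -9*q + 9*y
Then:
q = -9/5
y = -9/5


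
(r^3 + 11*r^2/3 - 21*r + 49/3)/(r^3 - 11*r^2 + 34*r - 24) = (3*r^2 + 14*r - 49)/(3*(r^2 - 10*r + 24))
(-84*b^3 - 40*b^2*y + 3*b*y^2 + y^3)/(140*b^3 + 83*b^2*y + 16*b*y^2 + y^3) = (-12*b^2 - 4*b*y + y^2)/(20*b^2 + 9*b*y + y^2)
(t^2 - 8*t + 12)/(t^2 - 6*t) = (t - 2)/t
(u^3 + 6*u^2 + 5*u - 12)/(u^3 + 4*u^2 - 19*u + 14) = (u^2 + 7*u + 12)/(u^2 + 5*u - 14)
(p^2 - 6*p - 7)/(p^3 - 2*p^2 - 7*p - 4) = (p - 7)/(p^2 - 3*p - 4)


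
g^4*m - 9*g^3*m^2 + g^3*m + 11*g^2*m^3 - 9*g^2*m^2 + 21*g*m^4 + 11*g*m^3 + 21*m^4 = (g - 7*m)*(g - 3*m)*(g + m)*(g*m + m)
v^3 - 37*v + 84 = (v - 4)*(v - 3)*(v + 7)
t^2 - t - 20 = (t - 5)*(t + 4)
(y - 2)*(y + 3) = y^2 + y - 6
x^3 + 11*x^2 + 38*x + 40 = (x + 2)*(x + 4)*(x + 5)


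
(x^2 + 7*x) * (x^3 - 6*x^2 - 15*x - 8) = x^5 + x^4 - 57*x^3 - 113*x^2 - 56*x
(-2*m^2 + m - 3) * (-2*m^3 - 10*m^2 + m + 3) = 4*m^5 + 18*m^4 - 6*m^3 + 25*m^2 - 9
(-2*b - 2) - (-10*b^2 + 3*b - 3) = 10*b^2 - 5*b + 1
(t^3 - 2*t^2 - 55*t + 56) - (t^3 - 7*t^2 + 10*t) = 5*t^2 - 65*t + 56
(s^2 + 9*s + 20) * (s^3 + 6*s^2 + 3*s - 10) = s^5 + 15*s^4 + 77*s^3 + 137*s^2 - 30*s - 200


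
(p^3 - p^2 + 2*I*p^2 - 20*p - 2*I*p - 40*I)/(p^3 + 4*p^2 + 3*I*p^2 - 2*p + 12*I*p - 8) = (p - 5)/(p + I)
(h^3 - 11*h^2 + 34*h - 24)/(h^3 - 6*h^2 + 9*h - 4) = (h - 6)/(h - 1)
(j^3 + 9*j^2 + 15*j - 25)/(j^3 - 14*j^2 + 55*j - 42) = (j^2 + 10*j + 25)/(j^2 - 13*j + 42)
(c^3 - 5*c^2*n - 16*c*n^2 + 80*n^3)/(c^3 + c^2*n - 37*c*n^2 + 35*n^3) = (c^2 - 16*n^2)/(c^2 + 6*c*n - 7*n^2)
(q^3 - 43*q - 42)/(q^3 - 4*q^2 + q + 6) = (q^2 - q - 42)/(q^2 - 5*q + 6)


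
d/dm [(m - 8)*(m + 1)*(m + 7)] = 3*m^2 - 57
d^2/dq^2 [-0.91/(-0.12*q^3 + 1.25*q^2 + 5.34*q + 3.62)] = ((2.275 - 0.6552*q)*(-0.12*q^3 + 1.25*q^2 + 5.34*q + 3.62) - 0.91*(-0.72*q^2 + 5.0*q + 10.68)*(-0.36*q^2 + 2.5*q + 5.34))/(-0.12*q^3 + 1.25*q^2 + 5.34*q + 3.62)^3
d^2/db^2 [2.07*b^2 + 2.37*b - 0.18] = 4.14000000000000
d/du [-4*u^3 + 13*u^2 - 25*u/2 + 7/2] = -12*u^2 + 26*u - 25/2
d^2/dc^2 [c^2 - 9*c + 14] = 2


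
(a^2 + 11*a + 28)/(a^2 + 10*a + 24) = (a + 7)/(a + 6)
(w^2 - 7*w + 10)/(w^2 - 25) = (w - 2)/(w + 5)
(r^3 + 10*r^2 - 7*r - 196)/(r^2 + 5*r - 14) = (r^2 + 3*r - 28)/(r - 2)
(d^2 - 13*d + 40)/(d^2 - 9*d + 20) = (d - 8)/(d - 4)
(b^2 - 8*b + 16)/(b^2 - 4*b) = (b - 4)/b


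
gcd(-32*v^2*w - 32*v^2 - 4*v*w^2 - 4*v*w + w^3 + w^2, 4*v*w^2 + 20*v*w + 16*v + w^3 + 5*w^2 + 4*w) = 4*v*w + 4*v + w^2 + w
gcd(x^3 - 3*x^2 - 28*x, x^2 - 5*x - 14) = x - 7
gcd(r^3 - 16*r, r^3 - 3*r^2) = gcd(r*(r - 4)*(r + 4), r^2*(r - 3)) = r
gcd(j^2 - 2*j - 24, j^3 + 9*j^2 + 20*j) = j + 4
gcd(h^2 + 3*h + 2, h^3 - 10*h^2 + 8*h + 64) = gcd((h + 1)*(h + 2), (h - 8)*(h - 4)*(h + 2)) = h + 2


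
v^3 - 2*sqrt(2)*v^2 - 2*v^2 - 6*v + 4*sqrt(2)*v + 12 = (v - 2)*(v - 3*sqrt(2))*(v + sqrt(2))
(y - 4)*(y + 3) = y^2 - y - 12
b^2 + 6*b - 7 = (b - 1)*(b + 7)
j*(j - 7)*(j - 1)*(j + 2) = j^4 - 6*j^3 - 9*j^2 + 14*j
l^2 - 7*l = l*(l - 7)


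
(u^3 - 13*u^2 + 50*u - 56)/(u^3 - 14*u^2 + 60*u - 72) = (u^2 - 11*u + 28)/(u^2 - 12*u + 36)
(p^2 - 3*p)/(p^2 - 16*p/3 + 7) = 3*p/(3*p - 7)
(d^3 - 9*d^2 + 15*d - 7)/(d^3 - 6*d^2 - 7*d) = (d^2 - 2*d + 1)/(d*(d + 1))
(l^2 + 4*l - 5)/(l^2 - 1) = (l + 5)/(l + 1)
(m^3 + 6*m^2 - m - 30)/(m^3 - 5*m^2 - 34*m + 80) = (m + 3)/(m - 8)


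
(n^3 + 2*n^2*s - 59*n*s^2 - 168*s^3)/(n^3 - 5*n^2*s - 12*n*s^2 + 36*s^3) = (n^2 - n*s - 56*s^2)/(n^2 - 8*n*s + 12*s^2)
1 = 1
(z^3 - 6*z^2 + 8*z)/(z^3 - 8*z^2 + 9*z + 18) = z*(z^2 - 6*z + 8)/(z^3 - 8*z^2 + 9*z + 18)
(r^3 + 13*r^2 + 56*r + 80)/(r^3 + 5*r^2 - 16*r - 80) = (r + 4)/(r - 4)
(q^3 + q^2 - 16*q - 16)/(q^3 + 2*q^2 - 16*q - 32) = (q + 1)/(q + 2)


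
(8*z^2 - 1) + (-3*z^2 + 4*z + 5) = 5*z^2 + 4*z + 4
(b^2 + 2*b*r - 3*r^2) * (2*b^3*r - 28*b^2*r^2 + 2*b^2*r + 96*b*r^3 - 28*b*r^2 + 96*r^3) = 2*b^5*r - 24*b^4*r^2 + 2*b^4*r + 34*b^3*r^3 - 24*b^3*r^2 + 276*b^2*r^4 + 34*b^2*r^3 - 288*b*r^5 + 276*b*r^4 - 288*r^5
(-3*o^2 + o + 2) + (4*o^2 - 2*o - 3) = o^2 - o - 1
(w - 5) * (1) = w - 5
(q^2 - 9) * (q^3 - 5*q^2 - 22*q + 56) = q^5 - 5*q^4 - 31*q^3 + 101*q^2 + 198*q - 504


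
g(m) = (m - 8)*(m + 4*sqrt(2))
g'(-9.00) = -20.34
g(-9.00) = 56.83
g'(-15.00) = -32.34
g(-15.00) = 214.89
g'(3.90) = 5.46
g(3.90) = -39.18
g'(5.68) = 9.02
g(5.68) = -26.30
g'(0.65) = -1.04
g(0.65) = -46.36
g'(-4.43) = -11.20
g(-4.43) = -15.25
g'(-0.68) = -3.70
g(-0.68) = -43.20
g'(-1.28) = -4.90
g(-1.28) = -40.62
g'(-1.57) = -5.48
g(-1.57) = -39.11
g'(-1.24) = -4.82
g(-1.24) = -40.81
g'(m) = 2*m - 8 + 4*sqrt(2)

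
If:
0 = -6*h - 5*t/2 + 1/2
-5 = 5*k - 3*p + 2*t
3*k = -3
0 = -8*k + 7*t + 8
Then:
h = 29/28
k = -1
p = -32/21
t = -16/7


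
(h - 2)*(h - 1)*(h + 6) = h^3 + 3*h^2 - 16*h + 12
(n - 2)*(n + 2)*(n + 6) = n^3 + 6*n^2 - 4*n - 24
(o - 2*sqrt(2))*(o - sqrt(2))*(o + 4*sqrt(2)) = o^3 + sqrt(2)*o^2 - 20*o + 16*sqrt(2)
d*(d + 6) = d^2 + 6*d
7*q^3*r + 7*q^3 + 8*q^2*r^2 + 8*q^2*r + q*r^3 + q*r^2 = (q + r)*(7*q + r)*(q*r + q)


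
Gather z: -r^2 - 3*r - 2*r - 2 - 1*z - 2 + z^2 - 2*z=-r^2 - 5*r + z^2 - 3*z - 4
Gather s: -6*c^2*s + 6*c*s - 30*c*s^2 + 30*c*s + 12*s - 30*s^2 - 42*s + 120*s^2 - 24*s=s^2*(90 - 30*c) + s*(-6*c^2 + 36*c - 54)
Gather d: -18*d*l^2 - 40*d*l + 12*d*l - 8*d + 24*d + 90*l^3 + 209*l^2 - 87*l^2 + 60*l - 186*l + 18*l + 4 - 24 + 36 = d*(-18*l^2 - 28*l + 16) + 90*l^3 + 122*l^2 - 108*l + 16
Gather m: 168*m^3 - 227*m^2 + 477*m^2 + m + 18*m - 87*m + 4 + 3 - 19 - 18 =168*m^3 + 250*m^2 - 68*m - 30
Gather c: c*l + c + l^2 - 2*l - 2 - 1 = c*(l + 1) + l^2 - 2*l - 3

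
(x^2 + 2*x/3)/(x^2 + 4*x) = (x + 2/3)/(x + 4)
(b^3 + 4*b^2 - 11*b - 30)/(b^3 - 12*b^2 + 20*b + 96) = (b^2 + 2*b - 15)/(b^2 - 14*b + 48)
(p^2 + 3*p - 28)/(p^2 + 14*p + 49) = (p - 4)/(p + 7)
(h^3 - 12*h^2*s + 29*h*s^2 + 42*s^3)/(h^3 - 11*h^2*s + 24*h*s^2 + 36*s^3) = (-h + 7*s)/(-h + 6*s)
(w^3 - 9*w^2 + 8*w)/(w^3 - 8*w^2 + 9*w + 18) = w*(w^2 - 9*w + 8)/(w^3 - 8*w^2 + 9*w + 18)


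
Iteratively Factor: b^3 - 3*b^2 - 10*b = (b - 5)*(b^2 + 2*b) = b*(b - 5)*(b + 2)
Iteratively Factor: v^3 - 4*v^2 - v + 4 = (v - 4)*(v^2 - 1) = (v - 4)*(v - 1)*(v + 1)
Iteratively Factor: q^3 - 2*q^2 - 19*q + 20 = (q + 4)*(q^2 - 6*q + 5) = (q - 5)*(q + 4)*(q - 1)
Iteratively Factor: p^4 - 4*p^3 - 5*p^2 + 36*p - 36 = (p - 3)*(p^3 - p^2 - 8*p + 12) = (p - 3)*(p - 2)*(p^2 + p - 6) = (p - 3)*(p - 2)^2*(p + 3)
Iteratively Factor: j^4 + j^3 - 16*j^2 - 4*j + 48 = (j + 4)*(j^3 - 3*j^2 - 4*j + 12) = (j - 2)*(j + 4)*(j^2 - j - 6) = (j - 3)*(j - 2)*(j + 4)*(j + 2)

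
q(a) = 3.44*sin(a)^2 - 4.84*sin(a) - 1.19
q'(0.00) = -4.84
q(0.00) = -1.19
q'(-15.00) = 7.08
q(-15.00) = 3.41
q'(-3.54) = 2.00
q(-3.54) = -2.55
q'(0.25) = -3.04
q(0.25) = -2.18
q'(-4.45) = -0.47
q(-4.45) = -2.66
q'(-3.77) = 0.64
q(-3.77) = -2.85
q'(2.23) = -0.37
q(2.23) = -2.87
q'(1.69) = -0.24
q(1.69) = -2.60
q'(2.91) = 3.17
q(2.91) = -2.12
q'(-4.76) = 0.10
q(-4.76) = -2.59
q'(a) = 6.88*sin(a)*cos(a) - 4.84*cos(a)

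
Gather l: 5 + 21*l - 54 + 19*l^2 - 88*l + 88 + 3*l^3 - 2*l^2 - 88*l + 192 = 3*l^3 + 17*l^2 - 155*l + 231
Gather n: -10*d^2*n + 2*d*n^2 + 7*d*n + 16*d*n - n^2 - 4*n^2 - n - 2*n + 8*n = n^2*(2*d - 5) + n*(-10*d^2 + 23*d + 5)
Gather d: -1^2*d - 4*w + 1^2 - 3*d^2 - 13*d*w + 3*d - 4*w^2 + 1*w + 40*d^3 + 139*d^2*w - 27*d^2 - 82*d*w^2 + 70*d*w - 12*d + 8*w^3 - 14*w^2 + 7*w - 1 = 40*d^3 + d^2*(139*w - 30) + d*(-82*w^2 + 57*w - 10) + 8*w^3 - 18*w^2 + 4*w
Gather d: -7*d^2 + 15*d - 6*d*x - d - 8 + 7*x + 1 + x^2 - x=-7*d^2 + d*(14 - 6*x) + x^2 + 6*x - 7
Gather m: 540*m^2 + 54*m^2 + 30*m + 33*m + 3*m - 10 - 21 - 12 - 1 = 594*m^2 + 66*m - 44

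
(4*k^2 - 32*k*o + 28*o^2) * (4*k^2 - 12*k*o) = 16*k^4 - 176*k^3*o + 496*k^2*o^2 - 336*k*o^3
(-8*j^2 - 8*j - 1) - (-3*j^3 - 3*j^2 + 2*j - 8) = 3*j^3 - 5*j^2 - 10*j + 7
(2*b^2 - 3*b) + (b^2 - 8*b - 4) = 3*b^2 - 11*b - 4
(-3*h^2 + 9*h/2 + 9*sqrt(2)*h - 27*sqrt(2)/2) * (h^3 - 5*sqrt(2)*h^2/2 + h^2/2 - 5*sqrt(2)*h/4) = -3*h^5 + 3*h^4 + 33*sqrt(2)*h^4/2 - 171*h^3/4 - 33*sqrt(2)*h^3/2 - 99*sqrt(2)*h^2/8 + 45*h^2 + 135*h/4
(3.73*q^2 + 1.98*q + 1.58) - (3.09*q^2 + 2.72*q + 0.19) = 0.64*q^2 - 0.74*q + 1.39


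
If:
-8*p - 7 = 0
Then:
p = -7/8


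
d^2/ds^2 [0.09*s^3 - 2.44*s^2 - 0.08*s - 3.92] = 0.54*s - 4.88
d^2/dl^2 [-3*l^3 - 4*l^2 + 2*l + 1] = -18*l - 8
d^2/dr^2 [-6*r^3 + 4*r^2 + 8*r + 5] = 8 - 36*r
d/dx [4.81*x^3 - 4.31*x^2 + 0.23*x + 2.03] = 14.43*x^2 - 8.62*x + 0.23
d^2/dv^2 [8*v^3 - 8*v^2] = 48*v - 16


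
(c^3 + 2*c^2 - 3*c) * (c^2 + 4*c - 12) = c^5 + 6*c^4 - 7*c^3 - 36*c^2 + 36*c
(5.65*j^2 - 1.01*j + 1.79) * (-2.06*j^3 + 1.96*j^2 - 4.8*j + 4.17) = -11.639*j^5 + 13.1546*j^4 - 32.787*j^3 + 31.9169*j^2 - 12.8037*j + 7.4643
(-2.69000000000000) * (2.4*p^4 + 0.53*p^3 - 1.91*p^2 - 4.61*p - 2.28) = -6.456*p^4 - 1.4257*p^3 + 5.1379*p^2 + 12.4009*p + 6.1332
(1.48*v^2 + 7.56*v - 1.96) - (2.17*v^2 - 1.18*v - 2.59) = -0.69*v^2 + 8.74*v + 0.63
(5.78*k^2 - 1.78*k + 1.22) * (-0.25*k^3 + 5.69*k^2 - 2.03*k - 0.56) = -1.445*k^5 + 33.3332*k^4 - 22.1666*k^3 + 7.3184*k^2 - 1.4798*k - 0.6832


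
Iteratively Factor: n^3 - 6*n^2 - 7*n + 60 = (n - 5)*(n^2 - n - 12) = (n - 5)*(n + 3)*(n - 4)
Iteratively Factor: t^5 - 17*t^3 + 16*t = (t + 4)*(t^4 - 4*t^3 - t^2 + 4*t) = t*(t + 4)*(t^3 - 4*t^2 - t + 4) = t*(t - 4)*(t + 4)*(t^2 - 1) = t*(t - 4)*(t + 1)*(t + 4)*(t - 1)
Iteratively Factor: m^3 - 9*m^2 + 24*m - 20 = (m - 5)*(m^2 - 4*m + 4) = (m - 5)*(m - 2)*(m - 2)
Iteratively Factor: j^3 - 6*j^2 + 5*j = (j - 5)*(j^2 - j) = (j - 5)*(j - 1)*(j)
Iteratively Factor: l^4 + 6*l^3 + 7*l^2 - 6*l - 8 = (l - 1)*(l^3 + 7*l^2 + 14*l + 8) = (l - 1)*(l + 4)*(l^2 + 3*l + 2) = (l - 1)*(l + 2)*(l + 4)*(l + 1)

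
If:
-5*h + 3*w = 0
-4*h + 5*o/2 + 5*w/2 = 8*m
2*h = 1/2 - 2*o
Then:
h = 3*w/5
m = 5/64 - 7*w/40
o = 1/4 - 3*w/5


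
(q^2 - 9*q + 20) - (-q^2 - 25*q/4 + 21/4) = 2*q^2 - 11*q/4 + 59/4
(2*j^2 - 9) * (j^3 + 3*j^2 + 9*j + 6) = 2*j^5 + 6*j^4 + 9*j^3 - 15*j^2 - 81*j - 54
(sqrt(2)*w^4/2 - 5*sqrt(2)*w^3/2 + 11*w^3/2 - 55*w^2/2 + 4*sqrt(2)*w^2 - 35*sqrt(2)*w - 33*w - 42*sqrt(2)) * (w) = sqrt(2)*w^5/2 - 5*sqrt(2)*w^4/2 + 11*w^4/2 - 55*w^3/2 + 4*sqrt(2)*w^3 - 35*sqrt(2)*w^2 - 33*w^2 - 42*sqrt(2)*w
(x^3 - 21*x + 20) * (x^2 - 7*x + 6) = x^5 - 7*x^4 - 15*x^3 + 167*x^2 - 266*x + 120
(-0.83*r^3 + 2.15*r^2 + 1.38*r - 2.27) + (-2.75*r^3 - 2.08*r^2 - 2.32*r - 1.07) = -3.58*r^3 + 0.0699999999999998*r^2 - 0.94*r - 3.34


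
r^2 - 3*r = r*(r - 3)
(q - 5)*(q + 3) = q^2 - 2*q - 15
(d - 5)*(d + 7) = d^2 + 2*d - 35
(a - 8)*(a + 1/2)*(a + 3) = a^3 - 9*a^2/2 - 53*a/2 - 12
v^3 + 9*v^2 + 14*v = v*(v + 2)*(v + 7)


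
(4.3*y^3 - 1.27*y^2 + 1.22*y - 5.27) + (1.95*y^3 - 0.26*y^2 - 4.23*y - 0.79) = 6.25*y^3 - 1.53*y^2 - 3.01*y - 6.06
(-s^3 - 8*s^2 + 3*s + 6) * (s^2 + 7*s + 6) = -s^5 - 15*s^4 - 59*s^3 - 21*s^2 + 60*s + 36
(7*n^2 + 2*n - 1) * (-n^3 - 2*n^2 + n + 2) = -7*n^5 - 16*n^4 + 4*n^3 + 18*n^2 + 3*n - 2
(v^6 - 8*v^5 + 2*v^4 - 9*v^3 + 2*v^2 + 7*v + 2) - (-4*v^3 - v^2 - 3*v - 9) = v^6 - 8*v^5 + 2*v^4 - 5*v^3 + 3*v^2 + 10*v + 11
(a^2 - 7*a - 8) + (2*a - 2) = a^2 - 5*a - 10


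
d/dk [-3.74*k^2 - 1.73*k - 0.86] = -7.48*k - 1.73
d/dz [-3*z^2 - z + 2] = -6*z - 1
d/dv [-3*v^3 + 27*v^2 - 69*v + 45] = -9*v^2 + 54*v - 69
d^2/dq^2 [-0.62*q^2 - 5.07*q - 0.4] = -1.24000000000000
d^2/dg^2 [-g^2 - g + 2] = -2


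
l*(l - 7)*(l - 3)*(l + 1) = l^4 - 9*l^3 + 11*l^2 + 21*l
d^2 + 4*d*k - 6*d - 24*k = (d - 6)*(d + 4*k)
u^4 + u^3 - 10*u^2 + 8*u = u*(u - 2)*(u - 1)*(u + 4)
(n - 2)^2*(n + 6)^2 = n^4 + 8*n^3 - 8*n^2 - 96*n + 144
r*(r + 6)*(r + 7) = r^3 + 13*r^2 + 42*r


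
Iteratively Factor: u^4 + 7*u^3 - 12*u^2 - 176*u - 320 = (u - 5)*(u^3 + 12*u^2 + 48*u + 64) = (u - 5)*(u + 4)*(u^2 + 8*u + 16) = (u - 5)*(u + 4)^2*(u + 4)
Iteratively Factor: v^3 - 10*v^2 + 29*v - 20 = (v - 1)*(v^2 - 9*v + 20) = (v - 4)*(v - 1)*(v - 5)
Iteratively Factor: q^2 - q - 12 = (q - 4)*(q + 3)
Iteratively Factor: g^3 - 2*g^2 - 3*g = (g + 1)*(g^2 - 3*g) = (g - 3)*(g + 1)*(g)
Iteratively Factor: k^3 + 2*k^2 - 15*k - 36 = (k + 3)*(k^2 - k - 12) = (k - 4)*(k + 3)*(k + 3)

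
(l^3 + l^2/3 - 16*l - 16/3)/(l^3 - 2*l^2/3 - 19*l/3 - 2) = (l^2 - 16)/(l^2 - l - 6)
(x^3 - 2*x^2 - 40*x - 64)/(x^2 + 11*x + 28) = (x^2 - 6*x - 16)/(x + 7)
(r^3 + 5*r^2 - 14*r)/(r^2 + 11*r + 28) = r*(r - 2)/(r + 4)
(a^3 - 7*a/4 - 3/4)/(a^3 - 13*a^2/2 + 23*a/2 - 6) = (2*a^2 + 3*a + 1)/(2*(a^2 - 5*a + 4))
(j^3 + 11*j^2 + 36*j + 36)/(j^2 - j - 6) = (j^2 + 9*j + 18)/(j - 3)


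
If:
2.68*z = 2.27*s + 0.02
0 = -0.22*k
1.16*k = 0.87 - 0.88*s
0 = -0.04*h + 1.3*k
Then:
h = 0.00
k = 0.00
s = 0.99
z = 0.84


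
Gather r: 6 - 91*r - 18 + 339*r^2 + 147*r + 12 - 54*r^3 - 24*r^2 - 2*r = -54*r^3 + 315*r^2 + 54*r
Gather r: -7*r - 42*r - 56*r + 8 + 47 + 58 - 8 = 105 - 105*r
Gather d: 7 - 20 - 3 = -16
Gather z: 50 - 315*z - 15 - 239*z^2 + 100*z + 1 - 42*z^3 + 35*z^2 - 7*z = -42*z^3 - 204*z^2 - 222*z + 36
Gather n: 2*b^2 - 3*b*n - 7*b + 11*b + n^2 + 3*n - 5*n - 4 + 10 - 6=2*b^2 + 4*b + n^2 + n*(-3*b - 2)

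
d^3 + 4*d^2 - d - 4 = (d - 1)*(d + 1)*(d + 4)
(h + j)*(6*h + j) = 6*h^2 + 7*h*j + j^2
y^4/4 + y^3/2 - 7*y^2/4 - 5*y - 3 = (y/2 + 1)^2*(y - 3)*(y + 1)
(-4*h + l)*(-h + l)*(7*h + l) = 28*h^3 - 31*h^2*l + 2*h*l^2 + l^3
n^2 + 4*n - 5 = (n - 1)*(n + 5)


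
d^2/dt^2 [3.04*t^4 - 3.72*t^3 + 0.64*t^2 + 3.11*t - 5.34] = 36.48*t^2 - 22.32*t + 1.28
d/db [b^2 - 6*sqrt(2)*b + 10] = 2*b - 6*sqrt(2)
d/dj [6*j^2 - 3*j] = 12*j - 3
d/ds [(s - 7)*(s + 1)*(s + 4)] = 3*s^2 - 4*s - 31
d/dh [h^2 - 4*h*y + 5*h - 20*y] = 2*h - 4*y + 5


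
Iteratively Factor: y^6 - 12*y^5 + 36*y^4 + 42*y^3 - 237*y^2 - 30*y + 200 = (y - 5)*(y^5 - 7*y^4 + y^3 + 47*y^2 - 2*y - 40) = (y - 5)*(y + 2)*(y^4 - 9*y^3 + 19*y^2 + 9*y - 20) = (y - 5)^2*(y + 2)*(y^3 - 4*y^2 - y + 4) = (y - 5)^2*(y - 4)*(y + 2)*(y^2 - 1) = (y - 5)^2*(y - 4)*(y + 1)*(y + 2)*(y - 1)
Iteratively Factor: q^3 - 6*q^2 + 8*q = (q)*(q^2 - 6*q + 8) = q*(q - 4)*(q - 2)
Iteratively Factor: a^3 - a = (a)*(a^2 - 1) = a*(a + 1)*(a - 1)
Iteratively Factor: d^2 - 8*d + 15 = (d - 5)*(d - 3)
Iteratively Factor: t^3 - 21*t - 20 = (t - 5)*(t^2 + 5*t + 4) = (t - 5)*(t + 4)*(t + 1)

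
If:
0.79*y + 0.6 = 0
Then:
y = -0.76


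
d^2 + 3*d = d*(d + 3)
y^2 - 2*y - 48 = (y - 8)*(y + 6)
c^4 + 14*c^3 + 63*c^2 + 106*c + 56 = (c + 1)*(c + 2)*(c + 4)*(c + 7)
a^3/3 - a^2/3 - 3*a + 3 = (a/3 + 1)*(a - 3)*(a - 1)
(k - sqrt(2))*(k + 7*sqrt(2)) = k^2 + 6*sqrt(2)*k - 14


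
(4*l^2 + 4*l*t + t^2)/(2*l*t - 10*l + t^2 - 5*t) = (2*l + t)/(t - 5)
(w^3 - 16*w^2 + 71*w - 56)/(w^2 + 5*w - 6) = (w^2 - 15*w + 56)/(w + 6)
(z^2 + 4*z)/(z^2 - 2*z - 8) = z*(z + 4)/(z^2 - 2*z - 8)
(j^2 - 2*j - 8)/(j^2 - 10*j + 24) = (j + 2)/(j - 6)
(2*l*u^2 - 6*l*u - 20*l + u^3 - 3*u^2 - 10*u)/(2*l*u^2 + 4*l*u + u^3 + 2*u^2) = (u - 5)/u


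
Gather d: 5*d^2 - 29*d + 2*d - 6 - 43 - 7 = 5*d^2 - 27*d - 56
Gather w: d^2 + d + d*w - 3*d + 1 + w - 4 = d^2 - 2*d + w*(d + 1) - 3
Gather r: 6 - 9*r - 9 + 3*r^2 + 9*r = 3*r^2 - 3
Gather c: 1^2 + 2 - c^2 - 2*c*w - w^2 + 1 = -c^2 - 2*c*w - w^2 + 4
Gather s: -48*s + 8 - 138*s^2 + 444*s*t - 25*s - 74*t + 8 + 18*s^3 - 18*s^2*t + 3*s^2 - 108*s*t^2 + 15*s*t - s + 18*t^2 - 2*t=18*s^3 + s^2*(-18*t - 135) + s*(-108*t^2 + 459*t - 74) + 18*t^2 - 76*t + 16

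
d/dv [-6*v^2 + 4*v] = 4 - 12*v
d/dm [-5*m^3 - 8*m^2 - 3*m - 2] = -15*m^2 - 16*m - 3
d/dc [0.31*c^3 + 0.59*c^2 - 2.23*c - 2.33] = 0.93*c^2 + 1.18*c - 2.23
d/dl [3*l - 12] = 3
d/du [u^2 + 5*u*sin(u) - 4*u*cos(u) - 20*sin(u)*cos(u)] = 4*u*sin(u) + 5*u*cos(u) + 2*u + 5*sin(u) - 4*cos(u) - 20*cos(2*u)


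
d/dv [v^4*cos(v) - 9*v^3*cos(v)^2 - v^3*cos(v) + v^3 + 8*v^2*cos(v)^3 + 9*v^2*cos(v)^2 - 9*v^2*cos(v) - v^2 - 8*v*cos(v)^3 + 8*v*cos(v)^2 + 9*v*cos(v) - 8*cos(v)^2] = -v^4*sin(v) + v^3*sin(v) + 9*v^3*sin(2*v) + 4*v^3*cos(v) + 3*v^2*sin(v) - 9*v^2*sin(2*v) - 6*v^2*sin(3*v) - 3*v^2*cos(v) - 27*v^2*cos(2*v)/2 - 21*v^2/2 - 3*v*sin(v) - 8*v*sin(2*v) + 6*v*sin(3*v) - 6*v*cos(v) + 9*v*cos(2*v) + 4*v*cos(3*v) + 7*v + 8*sin(2*v) + 3*cos(v) + 4*cos(2*v) - 2*cos(3*v) + 4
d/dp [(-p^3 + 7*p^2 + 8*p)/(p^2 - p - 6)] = (-p^4 + 2*p^3 + 3*p^2 - 84*p - 48)/(p^4 - 2*p^3 - 11*p^2 + 12*p + 36)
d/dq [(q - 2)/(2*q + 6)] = 5/(2*(q + 3)^2)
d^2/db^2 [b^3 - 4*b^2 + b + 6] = 6*b - 8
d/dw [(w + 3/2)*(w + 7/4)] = 2*w + 13/4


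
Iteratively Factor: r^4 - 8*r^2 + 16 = (r - 2)*(r^3 + 2*r^2 - 4*r - 8) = (r - 2)^2*(r^2 + 4*r + 4) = (r - 2)^2*(r + 2)*(r + 2)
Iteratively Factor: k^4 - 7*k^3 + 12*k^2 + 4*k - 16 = (k - 2)*(k^3 - 5*k^2 + 2*k + 8) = (k - 2)*(k + 1)*(k^2 - 6*k + 8) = (k - 4)*(k - 2)*(k + 1)*(k - 2)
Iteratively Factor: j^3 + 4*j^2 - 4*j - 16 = (j - 2)*(j^2 + 6*j + 8) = (j - 2)*(j + 2)*(j + 4)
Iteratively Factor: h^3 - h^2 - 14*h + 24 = (h + 4)*(h^2 - 5*h + 6) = (h - 3)*(h + 4)*(h - 2)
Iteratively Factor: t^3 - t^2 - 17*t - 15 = (t + 3)*(t^2 - 4*t - 5) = (t + 1)*(t + 3)*(t - 5)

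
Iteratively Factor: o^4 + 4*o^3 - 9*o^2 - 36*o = (o - 3)*(o^3 + 7*o^2 + 12*o) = (o - 3)*(o + 4)*(o^2 + 3*o) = o*(o - 3)*(o + 4)*(o + 3)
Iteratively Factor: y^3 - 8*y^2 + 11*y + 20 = (y - 4)*(y^2 - 4*y - 5) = (y - 4)*(y + 1)*(y - 5)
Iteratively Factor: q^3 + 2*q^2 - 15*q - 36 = (q - 4)*(q^2 + 6*q + 9) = (q - 4)*(q + 3)*(q + 3)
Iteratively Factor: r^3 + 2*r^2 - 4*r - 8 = (r - 2)*(r^2 + 4*r + 4) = (r - 2)*(r + 2)*(r + 2)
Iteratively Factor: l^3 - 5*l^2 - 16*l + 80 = (l + 4)*(l^2 - 9*l + 20) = (l - 4)*(l + 4)*(l - 5)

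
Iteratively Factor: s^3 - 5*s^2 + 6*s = (s - 2)*(s^2 - 3*s) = (s - 3)*(s - 2)*(s)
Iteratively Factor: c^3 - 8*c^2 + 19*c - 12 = (c - 3)*(c^2 - 5*c + 4) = (c - 4)*(c - 3)*(c - 1)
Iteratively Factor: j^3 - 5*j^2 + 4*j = (j)*(j^2 - 5*j + 4) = j*(j - 1)*(j - 4)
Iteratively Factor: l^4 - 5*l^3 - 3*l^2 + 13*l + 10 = (l + 1)*(l^3 - 6*l^2 + 3*l + 10) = (l - 5)*(l + 1)*(l^2 - l - 2) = (l - 5)*(l + 1)^2*(l - 2)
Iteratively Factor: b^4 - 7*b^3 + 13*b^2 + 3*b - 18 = (b - 3)*(b^3 - 4*b^2 + b + 6) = (b - 3)^2*(b^2 - b - 2) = (b - 3)^2*(b - 2)*(b + 1)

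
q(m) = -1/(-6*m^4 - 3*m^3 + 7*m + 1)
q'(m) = -(24*m^3 + 9*m^2 - 7)/(-6*m^4 - 3*m^3 + 7*m + 1)^2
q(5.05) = 0.00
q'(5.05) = -0.00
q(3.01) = 0.00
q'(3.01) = -0.00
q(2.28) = 0.01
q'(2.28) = -0.01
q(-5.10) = 0.00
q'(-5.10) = 0.00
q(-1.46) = 0.04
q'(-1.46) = 0.08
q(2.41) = 0.00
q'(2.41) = -0.01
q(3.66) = 0.00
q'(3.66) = -0.00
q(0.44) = -0.28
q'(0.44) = 0.25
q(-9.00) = 0.00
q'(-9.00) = 0.00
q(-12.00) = 0.00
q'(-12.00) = 0.00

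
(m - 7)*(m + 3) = m^2 - 4*m - 21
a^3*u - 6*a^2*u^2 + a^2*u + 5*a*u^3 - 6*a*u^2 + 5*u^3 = (a - 5*u)*(a - u)*(a*u + u)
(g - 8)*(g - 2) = g^2 - 10*g + 16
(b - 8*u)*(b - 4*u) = b^2 - 12*b*u + 32*u^2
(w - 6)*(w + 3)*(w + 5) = w^3 + 2*w^2 - 33*w - 90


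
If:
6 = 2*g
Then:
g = 3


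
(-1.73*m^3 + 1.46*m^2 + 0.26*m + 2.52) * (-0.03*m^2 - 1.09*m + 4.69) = 0.0519*m^5 + 1.8419*m^4 - 9.7129*m^3 + 6.4884*m^2 - 1.5274*m + 11.8188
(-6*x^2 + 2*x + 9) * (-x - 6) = 6*x^3 + 34*x^2 - 21*x - 54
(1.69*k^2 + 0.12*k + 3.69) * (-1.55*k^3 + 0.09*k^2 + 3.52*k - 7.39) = -2.6195*k^5 - 0.0339*k^4 + 0.240099999999999*k^3 - 11.7346*k^2 + 12.102*k - 27.2691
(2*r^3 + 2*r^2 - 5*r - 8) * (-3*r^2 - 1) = -6*r^5 - 6*r^4 + 13*r^3 + 22*r^2 + 5*r + 8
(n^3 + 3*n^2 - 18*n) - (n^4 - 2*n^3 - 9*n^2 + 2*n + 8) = -n^4 + 3*n^3 + 12*n^2 - 20*n - 8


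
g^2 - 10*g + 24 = (g - 6)*(g - 4)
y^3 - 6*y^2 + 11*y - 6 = (y - 3)*(y - 2)*(y - 1)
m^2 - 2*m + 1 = (m - 1)^2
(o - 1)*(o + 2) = o^2 + o - 2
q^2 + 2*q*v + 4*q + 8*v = (q + 4)*(q + 2*v)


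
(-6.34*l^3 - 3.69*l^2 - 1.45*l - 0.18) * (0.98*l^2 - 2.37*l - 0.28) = -6.2132*l^5 + 11.4096*l^4 + 9.0995*l^3 + 4.2933*l^2 + 0.8326*l + 0.0504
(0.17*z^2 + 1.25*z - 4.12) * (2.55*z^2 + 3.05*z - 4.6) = 0.4335*z^4 + 3.706*z^3 - 7.4755*z^2 - 18.316*z + 18.952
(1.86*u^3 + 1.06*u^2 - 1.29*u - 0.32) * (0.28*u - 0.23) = 0.5208*u^4 - 0.131*u^3 - 0.605*u^2 + 0.2071*u + 0.0736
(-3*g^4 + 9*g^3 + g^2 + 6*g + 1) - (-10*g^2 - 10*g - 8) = -3*g^4 + 9*g^3 + 11*g^2 + 16*g + 9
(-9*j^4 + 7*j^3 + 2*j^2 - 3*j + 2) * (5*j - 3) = -45*j^5 + 62*j^4 - 11*j^3 - 21*j^2 + 19*j - 6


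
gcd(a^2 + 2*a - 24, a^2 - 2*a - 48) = a + 6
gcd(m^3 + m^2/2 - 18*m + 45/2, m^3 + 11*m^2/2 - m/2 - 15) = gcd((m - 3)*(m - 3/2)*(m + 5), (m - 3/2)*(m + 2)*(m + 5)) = m^2 + 7*m/2 - 15/2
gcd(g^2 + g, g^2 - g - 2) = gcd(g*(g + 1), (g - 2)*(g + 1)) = g + 1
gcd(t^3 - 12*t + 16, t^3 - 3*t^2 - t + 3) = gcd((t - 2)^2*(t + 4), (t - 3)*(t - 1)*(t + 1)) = 1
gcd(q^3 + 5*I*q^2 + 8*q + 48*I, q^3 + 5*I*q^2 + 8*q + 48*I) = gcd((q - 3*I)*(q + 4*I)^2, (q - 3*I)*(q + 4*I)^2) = q^3 + 5*I*q^2 + 8*q + 48*I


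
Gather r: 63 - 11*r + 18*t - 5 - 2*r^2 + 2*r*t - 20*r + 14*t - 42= -2*r^2 + r*(2*t - 31) + 32*t + 16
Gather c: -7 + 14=7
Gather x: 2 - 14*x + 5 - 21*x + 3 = 10 - 35*x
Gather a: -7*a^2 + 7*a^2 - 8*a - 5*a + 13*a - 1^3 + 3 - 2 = 0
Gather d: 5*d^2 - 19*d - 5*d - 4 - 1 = 5*d^2 - 24*d - 5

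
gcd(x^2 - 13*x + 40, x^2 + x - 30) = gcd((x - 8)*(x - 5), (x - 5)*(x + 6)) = x - 5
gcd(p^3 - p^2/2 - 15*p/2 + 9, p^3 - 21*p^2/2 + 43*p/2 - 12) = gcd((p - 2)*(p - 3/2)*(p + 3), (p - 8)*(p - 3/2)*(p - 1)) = p - 3/2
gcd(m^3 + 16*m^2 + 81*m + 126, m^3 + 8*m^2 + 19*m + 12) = m + 3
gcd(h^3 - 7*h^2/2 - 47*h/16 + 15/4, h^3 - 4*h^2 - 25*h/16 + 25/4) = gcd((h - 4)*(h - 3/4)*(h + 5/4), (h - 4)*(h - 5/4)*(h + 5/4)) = h^2 - 11*h/4 - 5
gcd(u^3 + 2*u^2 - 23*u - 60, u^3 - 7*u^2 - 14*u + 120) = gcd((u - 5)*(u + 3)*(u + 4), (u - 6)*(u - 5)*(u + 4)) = u^2 - u - 20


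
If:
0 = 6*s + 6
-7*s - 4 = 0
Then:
No Solution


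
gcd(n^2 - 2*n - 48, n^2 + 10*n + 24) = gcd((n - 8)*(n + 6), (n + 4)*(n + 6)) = n + 6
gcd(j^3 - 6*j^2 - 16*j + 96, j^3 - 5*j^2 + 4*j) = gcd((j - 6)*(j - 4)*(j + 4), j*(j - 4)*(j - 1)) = j - 4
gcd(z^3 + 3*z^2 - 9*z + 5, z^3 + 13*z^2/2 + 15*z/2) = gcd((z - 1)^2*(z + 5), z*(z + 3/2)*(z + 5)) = z + 5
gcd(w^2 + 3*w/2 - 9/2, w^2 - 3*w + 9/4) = w - 3/2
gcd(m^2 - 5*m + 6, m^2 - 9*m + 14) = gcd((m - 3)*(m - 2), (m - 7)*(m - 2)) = m - 2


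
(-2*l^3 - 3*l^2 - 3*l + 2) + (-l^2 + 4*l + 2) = -2*l^3 - 4*l^2 + l + 4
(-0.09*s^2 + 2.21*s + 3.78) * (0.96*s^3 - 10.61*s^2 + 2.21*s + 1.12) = -0.0864*s^5 + 3.0765*s^4 - 20.0182*s^3 - 35.3225*s^2 + 10.829*s + 4.2336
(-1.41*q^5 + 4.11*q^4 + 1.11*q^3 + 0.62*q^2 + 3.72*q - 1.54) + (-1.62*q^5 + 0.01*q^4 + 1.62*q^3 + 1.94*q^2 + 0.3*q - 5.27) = -3.03*q^5 + 4.12*q^4 + 2.73*q^3 + 2.56*q^2 + 4.02*q - 6.81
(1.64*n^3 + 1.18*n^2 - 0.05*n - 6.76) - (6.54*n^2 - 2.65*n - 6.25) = 1.64*n^3 - 5.36*n^2 + 2.6*n - 0.51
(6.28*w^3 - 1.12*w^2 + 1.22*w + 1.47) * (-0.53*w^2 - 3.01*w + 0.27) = -3.3284*w^5 - 18.3092*w^4 + 4.4202*w^3 - 4.7537*w^2 - 4.0953*w + 0.3969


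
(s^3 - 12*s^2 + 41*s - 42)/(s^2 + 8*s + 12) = (s^3 - 12*s^2 + 41*s - 42)/(s^2 + 8*s + 12)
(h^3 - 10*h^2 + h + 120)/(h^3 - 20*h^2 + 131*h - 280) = (h + 3)/(h - 7)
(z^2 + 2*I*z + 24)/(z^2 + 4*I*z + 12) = (z - 4*I)/(z - 2*I)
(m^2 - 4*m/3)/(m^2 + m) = (m - 4/3)/(m + 1)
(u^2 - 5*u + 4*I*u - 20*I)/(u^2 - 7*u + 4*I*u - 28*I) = (u - 5)/(u - 7)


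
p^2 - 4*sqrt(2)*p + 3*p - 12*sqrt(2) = (p + 3)*(p - 4*sqrt(2))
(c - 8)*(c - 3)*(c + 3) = c^3 - 8*c^2 - 9*c + 72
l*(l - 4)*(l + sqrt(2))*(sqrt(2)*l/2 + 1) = sqrt(2)*l^4/2 - 2*sqrt(2)*l^3 + 2*l^3 - 8*l^2 + sqrt(2)*l^2 - 4*sqrt(2)*l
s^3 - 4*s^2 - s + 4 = (s - 4)*(s - 1)*(s + 1)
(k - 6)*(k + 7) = k^2 + k - 42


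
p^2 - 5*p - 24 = (p - 8)*(p + 3)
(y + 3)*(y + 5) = y^2 + 8*y + 15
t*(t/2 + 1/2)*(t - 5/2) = t^3/2 - 3*t^2/4 - 5*t/4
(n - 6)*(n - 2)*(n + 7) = n^3 - n^2 - 44*n + 84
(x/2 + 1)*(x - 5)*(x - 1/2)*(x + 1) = x^4/2 - 5*x^3/4 - 6*x^2 - 7*x/4 + 5/2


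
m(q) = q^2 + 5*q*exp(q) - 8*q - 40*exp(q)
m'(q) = 5*q*exp(q) + 2*q - 35*exp(q) - 8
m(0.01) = -40.43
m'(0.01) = -43.28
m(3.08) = -550.41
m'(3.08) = -428.30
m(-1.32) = -0.15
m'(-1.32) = -21.75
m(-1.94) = 12.14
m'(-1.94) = -18.30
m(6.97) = -5487.93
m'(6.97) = -153.69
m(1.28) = -129.45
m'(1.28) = -108.30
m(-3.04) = 30.92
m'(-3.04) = -16.48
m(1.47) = -151.60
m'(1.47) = -125.32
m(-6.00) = 83.83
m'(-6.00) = -20.16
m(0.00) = -40.00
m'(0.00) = -43.00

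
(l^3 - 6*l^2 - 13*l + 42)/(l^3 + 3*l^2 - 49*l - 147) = (l - 2)/(l + 7)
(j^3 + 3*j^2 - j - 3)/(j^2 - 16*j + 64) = (j^3 + 3*j^2 - j - 3)/(j^2 - 16*j + 64)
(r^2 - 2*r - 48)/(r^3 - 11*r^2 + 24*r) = (r + 6)/(r*(r - 3))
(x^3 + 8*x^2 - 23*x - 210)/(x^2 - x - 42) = (x^2 + 2*x - 35)/(x - 7)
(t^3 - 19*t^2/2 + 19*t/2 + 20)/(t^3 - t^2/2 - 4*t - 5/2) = (t - 8)/(t + 1)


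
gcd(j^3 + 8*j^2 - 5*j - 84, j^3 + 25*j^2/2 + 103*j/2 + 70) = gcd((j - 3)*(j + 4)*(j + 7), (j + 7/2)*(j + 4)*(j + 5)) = j + 4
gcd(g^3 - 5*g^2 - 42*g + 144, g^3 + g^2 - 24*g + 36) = g^2 + 3*g - 18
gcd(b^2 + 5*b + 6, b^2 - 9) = b + 3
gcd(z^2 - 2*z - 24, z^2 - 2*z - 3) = 1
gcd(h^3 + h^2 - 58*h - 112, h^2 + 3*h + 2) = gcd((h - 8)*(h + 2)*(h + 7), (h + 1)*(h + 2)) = h + 2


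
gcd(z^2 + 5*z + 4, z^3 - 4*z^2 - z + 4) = z + 1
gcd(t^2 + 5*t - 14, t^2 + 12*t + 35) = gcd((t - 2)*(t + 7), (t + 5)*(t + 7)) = t + 7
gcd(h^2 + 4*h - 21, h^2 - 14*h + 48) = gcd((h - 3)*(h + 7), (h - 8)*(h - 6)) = 1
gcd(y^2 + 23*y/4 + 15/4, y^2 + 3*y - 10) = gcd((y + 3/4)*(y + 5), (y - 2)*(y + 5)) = y + 5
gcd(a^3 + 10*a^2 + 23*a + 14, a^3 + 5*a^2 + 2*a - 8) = a + 2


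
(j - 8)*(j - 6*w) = j^2 - 6*j*w - 8*j + 48*w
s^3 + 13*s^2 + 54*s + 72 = (s + 3)*(s + 4)*(s + 6)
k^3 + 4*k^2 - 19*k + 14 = (k - 2)*(k - 1)*(k + 7)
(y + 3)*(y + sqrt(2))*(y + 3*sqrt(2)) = y^3 + 3*y^2 + 4*sqrt(2)*y^2 + 6*y + 12*sqrt(2)*y + 18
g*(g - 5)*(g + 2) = g^3 - 3*g^2 - 10*g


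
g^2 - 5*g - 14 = (g - 7)*(g + 2)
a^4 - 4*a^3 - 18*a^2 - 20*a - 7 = (a - 7)*(a + 1)^3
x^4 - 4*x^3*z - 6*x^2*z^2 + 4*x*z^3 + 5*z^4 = (x - 5*z)*(x - z)*(x + z)^2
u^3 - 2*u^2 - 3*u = u*(u - 3)*(u + 1)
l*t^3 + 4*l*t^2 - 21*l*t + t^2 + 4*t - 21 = (t - 3)*(t + 7)*(l*t + 1)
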